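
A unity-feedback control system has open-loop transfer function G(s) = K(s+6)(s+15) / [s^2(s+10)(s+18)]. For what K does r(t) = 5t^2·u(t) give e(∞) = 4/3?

System type = 2 (two poles at s=0).
K_a = lim_{s→0} s^2·G(s) = K·6·15 / (10·18) = 0.5·K.
e_ss = 10/K_a = 4/3 ⇒ K_a = 7.5 ⇒ K = 7.5/0.5 = 15.

15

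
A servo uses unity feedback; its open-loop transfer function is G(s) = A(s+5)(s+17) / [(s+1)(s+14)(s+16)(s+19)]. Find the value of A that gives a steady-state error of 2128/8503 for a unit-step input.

150

System type = 0 (no poles at s=0).
K_p = lim_{s→0} G(s) = A·5·17 / (1·14·16·19) = (85/4256)·A.
e_ss = 1/(1 + K_p) = 2128/8503 ⇒ 1 + (85/4256)·A = 8503/2128 ⇒ A = 150.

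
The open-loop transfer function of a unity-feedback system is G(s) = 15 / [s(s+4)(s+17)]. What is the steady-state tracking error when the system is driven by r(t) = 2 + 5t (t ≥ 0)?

68/3

System type = 1 (one pole at s=0). Taking each input component in turn:
  • 2: tracked with zero error.
  • 5t: e_ss = 5/K_v with K_v=15/68 → 68/3.
Total e_ss = 68/3.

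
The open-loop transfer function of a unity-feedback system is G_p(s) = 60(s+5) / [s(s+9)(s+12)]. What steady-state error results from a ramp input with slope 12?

One free integrator in G_p(s): this is a type 1 system.
K_v = lim_{s→0} s·G_p(s) = 60·5 / (9·12) = 25/9.
e_ss = 12/K_v = 12/(25/9) = 4.32.

4.32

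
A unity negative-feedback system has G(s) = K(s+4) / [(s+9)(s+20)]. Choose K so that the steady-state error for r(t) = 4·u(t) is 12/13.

System type = 0 (no poles at s=0).
K_p = lim_{s→0} G(s) = K·4 / (9·20) = (1/45)·K.
e_ss = 4/(1 + K_p) = 12/13 ⇒ 1 + (1/45)·K = 13/3 ⇒ K = 150.

150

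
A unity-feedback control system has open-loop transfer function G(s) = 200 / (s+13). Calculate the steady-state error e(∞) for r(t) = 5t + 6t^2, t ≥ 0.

infinity

System type = 0 (no poles at s=0). By superposition:
  • 5t: a type-0 system cannot track it, e_ss → ∞.
  • 6t^2: a type-0 system cannot track it, e_ss → ∞.
The unbounded component dominates.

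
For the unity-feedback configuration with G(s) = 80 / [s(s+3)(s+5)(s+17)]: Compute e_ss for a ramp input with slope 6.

19.125

The open loop has one pole at the origin → type 1 system.
K_v = lim_{s→0} s·G(s) = 80 / (3·5·17) = 16/51.
e_ss = 6/K_v = 6/(16/51) = 19.125.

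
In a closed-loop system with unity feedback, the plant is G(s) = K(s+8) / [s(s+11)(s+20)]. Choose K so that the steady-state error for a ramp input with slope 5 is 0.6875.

200

G(s) has one factor of s in the denominator, so the system is type 1.
K_v = lim_{s→0} s·G(s) = K·8 / (11·20) = (2/55)·K.
e_ss = 5/K_v = 0.6875 ⇒ K_v = 80/11 ⇒ K = (80/11)/(2/55) = 200.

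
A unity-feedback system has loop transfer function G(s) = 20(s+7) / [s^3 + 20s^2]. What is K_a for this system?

7

Lowest-order denominator term is 20s^2, so the open loop has 2 poles at the origin → type 2 system.
K_a = lim_{s→0} s^2·G(s) = 20·7 / 20 = 7.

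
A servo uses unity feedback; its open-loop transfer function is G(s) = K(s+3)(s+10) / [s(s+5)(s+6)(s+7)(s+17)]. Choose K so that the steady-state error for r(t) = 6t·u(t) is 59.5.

12

G(s) has one factor of s in the denominator, so the system is type 1.
K_v = lim_{s→0} s·G(s) = K·3·10 / (5·6·7·17) = (1/119)·K.
e_ss = 6/K_v = 59.5 ⇒ K_v = 12/119 ⇒ K = (12/119)/(1/119) = 12.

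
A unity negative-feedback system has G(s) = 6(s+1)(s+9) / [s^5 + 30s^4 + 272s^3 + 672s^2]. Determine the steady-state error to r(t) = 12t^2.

Lowest-order denominator term is 672s^2, so the open loop has 2 poles at the origin → type 2 system.
K_a = lim_{s→0} s^2·G(s) = 6·1·9 / 672 = 9/112.
r(t) = 12t^2 gives R(s) = 24/s^3.
e_ss = 24/K_a = 24/(9/112) = 896/3.

896/3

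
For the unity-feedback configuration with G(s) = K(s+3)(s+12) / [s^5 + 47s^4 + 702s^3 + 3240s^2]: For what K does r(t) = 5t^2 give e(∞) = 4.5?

200

Lowest-order denominator term is 3240s^2, so the open loop has 2 poles at the origin → type 2 system.
K_a = lim_{s→0} s^2·G(s) = K·3·12 / 3240 = (1/90)·K.
e_ss = 10/K_a = 4.5 ⇒ K_a = 20/9 ⇒ K = (20/9)/(1/90) = 200.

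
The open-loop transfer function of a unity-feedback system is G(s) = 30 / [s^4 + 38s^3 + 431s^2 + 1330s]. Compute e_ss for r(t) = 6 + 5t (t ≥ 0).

The denominator has no term below 1330s — 1 pole at s=0, type 1. Treating each term separately:
  • 6: tracked with zero error.
  • 5t: e_ss = 5/K_v with K_v=3/133 → 665/3.
Total e_ss = 665/3.

665/3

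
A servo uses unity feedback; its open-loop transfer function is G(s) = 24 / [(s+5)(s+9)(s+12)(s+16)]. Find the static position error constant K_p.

The open loop has no poles at the origin → type 0 system.
K_p = lim_{s→0} G(s) = 24 / (5·9·12·16) = 1/360.

1/360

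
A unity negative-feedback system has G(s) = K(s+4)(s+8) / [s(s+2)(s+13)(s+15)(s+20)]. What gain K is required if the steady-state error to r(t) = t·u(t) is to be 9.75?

25

The open loop has one pole at the origin → type 1 system.
K_v = lim_{s→0} s·G(s) = K·4·8 / (2·13·15·20) = (4/975)·K.
e_ss = 1/K_v = 9.75 ⇒ K_v = 4/39 ⇒ K = (4/39)/(4/975) = 25.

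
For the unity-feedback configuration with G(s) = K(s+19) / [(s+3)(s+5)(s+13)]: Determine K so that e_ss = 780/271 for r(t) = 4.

4

System type = 0 (no poles at s=0).
K_p = lim_{s→0} G(s) = K·19 / (3·5·13) = (19/195)·K.
e_ss = 4/(1 + K_p) = 780/271 ⇒ 1 + (19/195)·K = 271/195 ⇒ K = 4.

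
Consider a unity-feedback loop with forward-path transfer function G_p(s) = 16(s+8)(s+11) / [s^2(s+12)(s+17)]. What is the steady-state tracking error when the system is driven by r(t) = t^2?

51/176

System type = 2 (two poles at s=0).
K_a = lim_{s→0} s^2·G_p(s) = 16·8·11 / (12·17) = 352/51.
r(t) = t^2 gives R(s) = 2/s^3.
e_ss = 2/K_a = 2/(352/51) = 51/176.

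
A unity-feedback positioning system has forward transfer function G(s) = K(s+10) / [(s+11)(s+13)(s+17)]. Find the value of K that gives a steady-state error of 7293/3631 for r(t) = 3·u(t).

120

System type = 0 (no poles at s=0).
K_p = lim_{s→0} G(s) = K·10 / (11·13·17) = (10/2431)·K.
e_ss = 3/(1 + K_p) = 7293/3631 ⇒ 1 + (10/2431)·K = 3631/2431 ⇒ K = 120.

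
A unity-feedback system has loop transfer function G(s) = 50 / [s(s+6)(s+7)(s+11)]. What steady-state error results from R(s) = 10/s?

G(s) has one factor of s in the denominator, so the system is type 1.
A type-1 system has K_p = ∞, so it tracks a step input with zero steady-state error.

0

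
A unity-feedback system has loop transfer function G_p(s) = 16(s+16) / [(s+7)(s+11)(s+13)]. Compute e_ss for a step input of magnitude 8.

8008/1257

The open loop has no poles at the origin → type 0 system.
K_p = lim_{s→0} G_p(s) = 16·16 / (7·11·13) = 256/1001.
e_ss = 8/(1 + K_p) = 8/(1257/1001) = 8008/1257.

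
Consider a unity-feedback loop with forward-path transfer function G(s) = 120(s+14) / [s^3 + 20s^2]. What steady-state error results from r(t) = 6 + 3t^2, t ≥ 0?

1/14

Factoring s^2 from the denominator leaves a polynomial with constant term 20, so the system is type 2. By superposition:
  • 6: tracked with zero error.
  • 3t^2: e_ss = 6/K_a with K_a=84 → 1/14.
Total e_ss = 1/14.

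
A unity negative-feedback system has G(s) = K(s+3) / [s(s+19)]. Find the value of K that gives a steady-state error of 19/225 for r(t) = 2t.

G(s) has one factor of s in the denominator, so the system is type 1.
K_v = lim_{s→0} s·G(s) = K·3 / (19) = (3/19)·K.
e_ss = 2/K_v = 19/225 ⇒ K_v = 450/19 ⇒ K = (450/19)/(3/19) = 150.

150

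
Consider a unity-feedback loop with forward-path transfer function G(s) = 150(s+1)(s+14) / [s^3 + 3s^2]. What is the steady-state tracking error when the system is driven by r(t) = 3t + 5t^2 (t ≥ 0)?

The denominator has no term below 3s^2 — 2 poles at s=0, type 2. Taking each input component in turn:
  • 3t: tracked with zero error.
  • 5t^2: e_ss = 10/K_a with K_a=700 → 1/70.
Total e_ss = 1/70.

1/70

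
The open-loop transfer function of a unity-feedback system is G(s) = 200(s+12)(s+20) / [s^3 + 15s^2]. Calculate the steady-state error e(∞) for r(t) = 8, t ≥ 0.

0

The denominator has no term below 15s^2 — 2 poles at s=0, type 2.
K_p = ∞ for a type-2 system; e_ss to a step is zero.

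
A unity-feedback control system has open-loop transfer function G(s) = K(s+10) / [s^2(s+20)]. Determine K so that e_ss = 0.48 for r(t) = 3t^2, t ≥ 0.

The open loop has two poles at the origin → type 2 system.
K_a = lim_{s→0} s^2·G(s) = K·10 / (20) = 0.5·K.
e_ss = 6/K_a = 0.48 ⇒ K_a = 12.5 ⇒ K = 12.5/0.5 = 25.

25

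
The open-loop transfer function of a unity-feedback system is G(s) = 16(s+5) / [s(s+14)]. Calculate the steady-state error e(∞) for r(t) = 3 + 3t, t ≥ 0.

0.525

G(s) has one factor of s in the denominator, so the system is type 1. By superposition:
  • 3: tracked with zero error.
  • 3t: e_ss = 3/K_v with K_v=40/7 → 0.525.
Total e_ss = 0.525.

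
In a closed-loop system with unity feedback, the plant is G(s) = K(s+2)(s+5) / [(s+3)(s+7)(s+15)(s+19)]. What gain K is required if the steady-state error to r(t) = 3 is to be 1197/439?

G(s) has no factors of s in the denominator, so the system is type 0.
K_p = lim_{s→0} G(s) = K·2·5 / (3·7·15·19) = (2/1197)·K.
e_ss = 3/(1 + K_p) = 1197/439 ⇒ 1 + (2/1197)·K = 439/399 ⇒ K = 60.

60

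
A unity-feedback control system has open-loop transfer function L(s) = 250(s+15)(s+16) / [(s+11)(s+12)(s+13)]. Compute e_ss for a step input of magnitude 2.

System type = 0 (no poles at s=0).
K_p = lim_{s→0} L(s) = 250·15·16 / (11·12·13) = 5000/143.
e_ss = 2/(1 + K_p) = 2/(5143/143) = 286/5143.

286/5143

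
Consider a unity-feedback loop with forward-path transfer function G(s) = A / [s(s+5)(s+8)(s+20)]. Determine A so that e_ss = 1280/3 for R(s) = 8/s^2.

The open loop has one pole at the origin → type 1 system.
K_v = lim_{s→0} s·G(s) = A / (5·8·20) = (1/800)·A.
e_ss = 8/K_v = 1280/3 ⇒ K_v = 3/160 ⇒ A = (3/160)/(1/800) = 15.

15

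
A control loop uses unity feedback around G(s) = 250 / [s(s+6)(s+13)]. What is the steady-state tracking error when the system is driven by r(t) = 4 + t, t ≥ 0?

System type = 1 (one pole at s=0). Treating each term separately:
  • 4: tracked with zero error.
  • t: e_ss = 1/K_v with K_v=125/39 → 0.312.
Total e_ss = 0.312.

0.312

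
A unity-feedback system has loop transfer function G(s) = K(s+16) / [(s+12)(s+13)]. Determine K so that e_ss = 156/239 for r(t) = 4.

50

No free integrators in G(s): this is a type 0 system.
K_p = lim_{s→0} G(s) = K·16 / (12·13) = (4/39)·K.
e_ss = 4/(1 + K_p) = 156/239 ⇒ 1 + (4/39)·K = 239/39 ⇒ K = 50.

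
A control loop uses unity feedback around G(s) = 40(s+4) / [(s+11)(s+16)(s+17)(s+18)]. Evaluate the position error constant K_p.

The open loop has no poles at the origin → type 0 system.
K_p = lim_{s→0} G(s) = 40·4 / (11·16·17·18) = 5/1683.

5/1683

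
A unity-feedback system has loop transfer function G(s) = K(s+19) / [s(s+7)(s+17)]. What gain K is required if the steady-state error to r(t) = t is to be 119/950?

50

The open loop has one pole at the origin → type 1 system.
K_v = lim_{s→0} s·G(s) = K·19 / (7·17) = (19/119)·K.
e_ss = 1/K_v = 119/950 ⇒ K_v = 950/119 ⇒ K = (950/119)/(19/119) = 50.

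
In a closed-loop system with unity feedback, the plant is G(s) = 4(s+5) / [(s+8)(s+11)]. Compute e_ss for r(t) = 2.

44/27

The open loop has no poles at the origin → type 0 system.
K_p = lim_{s→0} G(s) = 4·5 / (8·11) = 5/22.
e_ss = 2/(1 + K_p) = 2/(27/22) = 44/27.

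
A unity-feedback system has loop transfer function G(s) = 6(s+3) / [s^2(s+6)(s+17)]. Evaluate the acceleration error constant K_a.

3/17

The open loop has two poles at the origin → type 2 system.
K_a = lim_{s→0} s^2·G(s) = 6·3 / (6·17) = 3/17.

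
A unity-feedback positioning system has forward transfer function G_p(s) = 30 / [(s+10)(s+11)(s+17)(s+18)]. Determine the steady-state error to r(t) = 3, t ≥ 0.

No free integrators in G_p(s): this is a type 0 system.
K_p = lim_{s→0} G_p(s) = 30 / (10·11·17·18) = 1/1122.
e_ss = 3/(1 + K_p) = 3/(1123/1122) = 3366/1123.

3366/1123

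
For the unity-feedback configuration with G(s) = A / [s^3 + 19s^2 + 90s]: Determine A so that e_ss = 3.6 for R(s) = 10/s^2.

250

The denominator has no term below 90s — 1 pole at s=0, type 1.
K_v = lim_{s→0} s·G(s) = A / 90 = (1/90)·A.
e_ss = 10/K_v = 3.6 ⇒ K_v = 25/9 ⇒ A = (25/9)/(1/90) = 250.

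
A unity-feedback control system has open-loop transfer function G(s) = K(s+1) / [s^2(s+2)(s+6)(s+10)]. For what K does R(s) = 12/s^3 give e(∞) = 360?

4

Two free integrators in G(s): this is a type 2 system.
K_a = lim_{s→0} s^2·G(s) = K·1 / (2·6·10) = (1/120)·K.
e_ss = 12/K_a = 360 ⇒ K_a = 1/30 ⇒ K = (1/30)/(1/120) = 4.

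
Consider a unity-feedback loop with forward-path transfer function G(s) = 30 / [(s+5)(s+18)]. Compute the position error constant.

System type = 0 (no poles at s=0).
K_p = lim_{s→0} G(s) = 30 / (5·18) = 1/3.

1/3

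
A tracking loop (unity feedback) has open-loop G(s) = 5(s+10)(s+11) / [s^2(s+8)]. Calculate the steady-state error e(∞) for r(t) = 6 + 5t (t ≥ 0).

0

System type = 2 (two poles at s=0). Taking each input component in turn:
  • 6: tracked with zero error.
  • 5t: tracked with zero error.
Total e_ss = 0.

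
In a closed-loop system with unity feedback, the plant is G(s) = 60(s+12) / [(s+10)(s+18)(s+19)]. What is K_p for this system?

No free integrators in G(s): this is a type 0 system.
K_p = lim_{s→0} G(s) = 60·12 / (10·18·19) = 4/19.

4/19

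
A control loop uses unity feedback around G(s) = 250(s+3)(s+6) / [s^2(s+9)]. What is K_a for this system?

System type = 2 (two poles at s=0).
K_a = lim_{s→0} s^2·G(s) = 250·3·6 / (9) = 500.

500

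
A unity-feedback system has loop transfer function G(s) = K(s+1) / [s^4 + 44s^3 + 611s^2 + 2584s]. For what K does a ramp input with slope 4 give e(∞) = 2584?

The denominator has no term below 2584s — 1 pole at s=0, type 1.
K_v = lim_{s→0} s·G(s) = K·1 / 2584 = (1/2584)·K.
e_ss = 4/K_v = 2584 ⇒ K_v = 1/646 ⇒ K = (1/646)/(1/2584) = 4.

4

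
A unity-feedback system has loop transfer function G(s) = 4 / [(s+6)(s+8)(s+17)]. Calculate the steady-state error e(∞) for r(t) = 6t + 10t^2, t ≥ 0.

infinity

The open loop has no poles at the origin → type 0 system. By superposition:
  • 6t: a type-0 system cannot track it, e_ss → ∞.
  • 10t^2: a type-0 system cannot track it, e_ss → ∞.
The unbounded component dominates.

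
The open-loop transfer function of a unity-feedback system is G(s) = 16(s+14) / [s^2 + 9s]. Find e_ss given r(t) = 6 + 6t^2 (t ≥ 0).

Factoring s from the denominator leaves a polynomial with constant term 9, so the system is type 1. By superposition:
  • 6: tracked with zero error.
  • 6t^2: a type-1 system cannot track it, e_ss → ∞.
The unbounded component dominates.

infinity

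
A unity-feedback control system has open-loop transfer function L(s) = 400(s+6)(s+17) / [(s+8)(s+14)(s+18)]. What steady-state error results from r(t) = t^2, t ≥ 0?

The open loop has no poles at the origin → type 0 system.
For a type-0 system K_a = 0, so e_ss to a parabolic input is unbounded.

infinity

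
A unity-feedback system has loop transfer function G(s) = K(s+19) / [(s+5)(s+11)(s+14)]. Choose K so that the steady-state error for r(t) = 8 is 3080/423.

4

G(s) has no factors of s in the denominator, so the system is type 0.
K_p = lim_{s→0} G(s) = K·19 / (5·11·14) = (19/770)·K.
e_ss = 8/(1 + K_p) = 3080/423 ⇒ 1 + (19/770)·K = 423/385 ⇒ K = 4.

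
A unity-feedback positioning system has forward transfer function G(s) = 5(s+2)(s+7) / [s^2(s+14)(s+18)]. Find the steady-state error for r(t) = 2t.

System type = 2 (two poles at s=0).
K_v = ∞ for a type-2 system; e_ss to a ramp is zero.

0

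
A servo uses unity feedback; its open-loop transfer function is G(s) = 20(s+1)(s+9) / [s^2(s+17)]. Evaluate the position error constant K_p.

K_p = lim_{s→0} G(s); with 2 poles at the origin the limit diverges, so K_p = ∞.

infinity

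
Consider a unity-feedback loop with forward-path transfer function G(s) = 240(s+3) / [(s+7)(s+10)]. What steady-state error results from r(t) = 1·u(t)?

7/79

No free integrators in G(s): this is a type 0 system.
K_p = lim_{s→0} G(s) = 240·3 / (7·10) = 72/7.
e_ss = 1/(1 + K_p) = 1/(79/7) = 7/79.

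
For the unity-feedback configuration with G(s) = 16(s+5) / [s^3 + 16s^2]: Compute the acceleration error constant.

Lowest-order denominator term is 16s^2, so the open loop has 2 poles at the origin → type 2 system.
K_a = lim_{s→0} s^2·G(s) = 16·5 / 16 = 5.

5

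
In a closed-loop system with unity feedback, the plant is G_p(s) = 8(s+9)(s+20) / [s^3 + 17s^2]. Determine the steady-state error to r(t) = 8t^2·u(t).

The denominator has no term below 17s^2 — 2 poles at s=0, type 2.
K_a = lim_{s→0} s^2·G_p(s) = 8·9·20 / 17 = 1440/17.
r(t) = 8t^2 gives R(s) = 16/s^3.
e_ss = 16/K_a = 16/(1440/17) = 17/90.

17/90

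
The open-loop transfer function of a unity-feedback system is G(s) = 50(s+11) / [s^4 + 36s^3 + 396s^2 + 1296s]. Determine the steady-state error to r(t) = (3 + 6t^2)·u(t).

infinity

Lowest-order denominator term is 1296s, so the open loop has 1 pole at the origin → type 1 system. Treating each term separately:
  • 3: tracked with zero error.
  • 6t^2: a type-1 system cannot track it, e_ss → ∞.
The unbounded component dominates.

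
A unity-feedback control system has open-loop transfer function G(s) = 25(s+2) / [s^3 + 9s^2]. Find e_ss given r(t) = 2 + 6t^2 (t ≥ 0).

2.16

The denominator has no term below 9s^2 — 2 poles at s=0, type 2. Taking each input component in turn:
  • 2: tracked with zero error.
  • 6t^2: e_ss = 12/K_a with K_a=50/9 → 2.16.
Total e_ss = 2.16.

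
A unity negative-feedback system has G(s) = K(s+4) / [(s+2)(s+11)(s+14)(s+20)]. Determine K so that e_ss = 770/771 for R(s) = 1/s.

The open loop has no poles at the origin → type 0 system.
K_p = lim_{s→0} G(s) = K·4 / (2·11·14·20) = (1/1540)·K.
e_ss = 1/(1 + K_p) = 770/771 ⇒ 1 + (1/1540)·K = 771/770 ⇒ K = 2.

2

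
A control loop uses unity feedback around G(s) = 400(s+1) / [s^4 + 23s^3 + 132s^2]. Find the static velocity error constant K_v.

K_v = lim_{s→0} s·G(s); with 2 poles at the origin the limit diverges, so K_v = ∞.

infinity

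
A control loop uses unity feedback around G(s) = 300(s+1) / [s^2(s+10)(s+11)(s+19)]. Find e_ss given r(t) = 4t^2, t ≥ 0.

G(s) has two factors of s in the denominator, so the system is type 2.
K_a = lim_{s→0} s^2·G(s) = 300·1 / (10·11·19) = 30/209.
r(t) = 4t^2 gives R(s) = 8/s^3.
e_ss = 8/K_a = 8/(30/209) = 836/15.

836/15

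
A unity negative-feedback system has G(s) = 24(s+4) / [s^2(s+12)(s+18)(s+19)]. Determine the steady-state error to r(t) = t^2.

System type = 2 (two poles at s=0).
K_a = lim_{s→0} s^2·G(s) = 24·4 / (12·18·19) = 4/171.
r(t) = t^2 gives R(s) = 2/s^3.
e_ss = 2/K_a = 2/(4/171) = 85.5.

85.5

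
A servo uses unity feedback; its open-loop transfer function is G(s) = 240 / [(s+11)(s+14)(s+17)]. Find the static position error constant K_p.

120/1309

System type = 0 (no poles at s=0).
K_p = lim_{s→0} G(s) = 240 / (11·14·17) = 120/1309.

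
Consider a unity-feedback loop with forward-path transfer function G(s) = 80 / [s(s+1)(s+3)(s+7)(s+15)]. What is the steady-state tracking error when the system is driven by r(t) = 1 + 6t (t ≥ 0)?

23.625

One free integrator in G(s): this is a type 1 system. Treating each term separately:
  • 1: tracked with zero error.
  • 6t: e_ss = 6/K_v with K_v=16/63 → 23.625.
Total e_ss = 23.625.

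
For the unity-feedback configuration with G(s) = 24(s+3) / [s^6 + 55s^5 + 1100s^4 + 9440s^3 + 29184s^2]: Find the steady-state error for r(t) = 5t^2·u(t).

12160/3

The denominator has no term below 29184s^2 — 2 poles at s=0, type 2.
K_a = lim_{s→0} s^2·G(s) = 24·3 / 29184 = 3/1216.
r(t) = 5t^2 gives R(s) = 10/s^3.
e_ss = 10/K_a = 10/(3/1216) = 12160/3.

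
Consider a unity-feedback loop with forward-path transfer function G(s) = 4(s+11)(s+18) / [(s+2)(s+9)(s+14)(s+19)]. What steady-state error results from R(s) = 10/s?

266/31

System type = 0 (no poles at s=0).
K_p = lim_{s→0} G(s) = 4·11·18 / (2·9·14·19) = 22/133.
e_ss = 10/(1 + K_p) = 10/(155/133) = 266/31.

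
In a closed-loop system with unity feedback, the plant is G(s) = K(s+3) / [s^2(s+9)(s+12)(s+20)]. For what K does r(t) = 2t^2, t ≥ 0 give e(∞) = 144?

Two free integrators in G(s): this is a type 2 system.
K_a = lim_{s→0} s^2·G(s) = K·3 / (9·12·20) = (1/720)·K.
e_ss = 4/K_a = 144 ⇒ K_a = 1/36 ⇒ K = (1/36)/(1/720) = 20.

20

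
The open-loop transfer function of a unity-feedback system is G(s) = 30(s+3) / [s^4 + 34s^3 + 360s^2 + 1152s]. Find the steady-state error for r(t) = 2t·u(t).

The denominator has no term below 1152s — 1 pole at s=0, type 1.
K_v = lim_{s→0} s·G(s) = 30·3 / 1152 = 5/64.
e_ss = 2/K_v = 2/(5/64) = 25.6.

25.6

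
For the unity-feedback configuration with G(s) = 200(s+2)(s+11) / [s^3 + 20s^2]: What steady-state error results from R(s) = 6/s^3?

Factoring s^2 from the denominator leaves a polynomial with constant term 20, so the system is type 2.
K_a = lim_{s→0} s^2·G(s) = 200·2·11 / 20 = 220.
r(t) = 3t^2 gives R(s) = 6/s^3.
e_ss = 6/K_a = 6/220 = 3/110.

3/110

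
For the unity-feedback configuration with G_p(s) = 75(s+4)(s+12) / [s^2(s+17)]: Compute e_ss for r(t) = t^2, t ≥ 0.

17/1800

System type = 2 (two poles at s=0).
K_a = lim_{s→0} s^2·G_p(s) = 75·4·12 / (17) = 3600/17.
r(t) = t^2 gives R(s) = 2/s^3.
e_ss = 2/K_a = 2/(3600/17) = 17/1800.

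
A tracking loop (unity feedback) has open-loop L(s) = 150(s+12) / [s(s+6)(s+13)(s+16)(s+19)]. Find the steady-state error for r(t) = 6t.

79.04

The open loop has one pole at the origin → type 1 system.
K_v = lim_{s→0} s·L(s) = 150·12 / (6·13·16·19) = 75/988.
e_ss = 6/K_v = 6/(75/988) = 79.04.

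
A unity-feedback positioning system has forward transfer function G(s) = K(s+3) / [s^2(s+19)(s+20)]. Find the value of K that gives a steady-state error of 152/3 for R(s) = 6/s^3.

System type = 2 (two poles at s=0).
K_a = lim_{s→0} s^2·G(s) = K·3 / (19·20) = (3/380)·K.
e_ss = 6/K_a = 152/3 ⇒ K_a = 9/76 ⇒ K = (9/76)/(3/380) = 15.

15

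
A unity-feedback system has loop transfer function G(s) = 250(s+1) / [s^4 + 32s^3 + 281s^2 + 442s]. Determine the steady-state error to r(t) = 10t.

17.68

The denominator has no term below 442s — 1 pole at s=0, type 1.
K_v = lim_{s→0} s·G(s) = 250·1 / 442 = 125/221.
e_ss = 10/K_v = 10/(125/221) = 17.68.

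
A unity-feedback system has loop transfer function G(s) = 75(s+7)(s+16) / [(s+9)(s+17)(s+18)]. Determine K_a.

G(s) has no factors of s in the denominator, so the system is type 0.
K_a = lim_{s→0} s^2·G(s) = 0 (the extra factor of s kills the finite limit).

0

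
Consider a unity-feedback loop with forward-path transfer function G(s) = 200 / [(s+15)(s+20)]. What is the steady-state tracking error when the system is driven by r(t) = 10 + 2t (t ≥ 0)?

The open loop has no poles at the origin → type 0 system. Taking each input component in turn:
  • 10: e_ss = 10/(1+K_p) with K_p=2/3 → 6.
  • 2t: a type-0 system cannot track it, e_ss → ∞.
The unbounded component dominates.

infinity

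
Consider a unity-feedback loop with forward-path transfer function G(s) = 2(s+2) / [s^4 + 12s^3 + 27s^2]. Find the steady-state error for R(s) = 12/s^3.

81

Lowest-order denominator term is 27s^2, so the open loop has 2 poles at the origin → type 2 system.
K_a = lim_{s→0} s^2·G(s) = 2·2 / 27 = 4/27.
r(t) = 6t^2 gives R(s) = 12/s^3.
e_ss = 12/K_a = 12/(4/27) = 81.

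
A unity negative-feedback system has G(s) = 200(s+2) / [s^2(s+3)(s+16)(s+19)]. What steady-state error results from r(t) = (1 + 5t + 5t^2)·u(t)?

22.8

The open loop has two poles at the origin → type 2 system. Treating each term separately:
  • 1: tracked with zero error.
  • 5t: tracked with zero error.
  • 5t^2: e_ss = 10/K_a with K_a=25/57 → 22.8.
Total e_ss = 22.8.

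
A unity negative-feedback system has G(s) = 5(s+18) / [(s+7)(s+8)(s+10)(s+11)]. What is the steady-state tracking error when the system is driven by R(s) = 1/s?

No free integrators in G(s): this is a type 0 system.
K_p = lim_{s→0} G(s) = 5·18 / (7·8·10·11) = 9/616.
e_ss = 1/(1 + K_p) = 1/(625/616) = 0.9856.

0.9856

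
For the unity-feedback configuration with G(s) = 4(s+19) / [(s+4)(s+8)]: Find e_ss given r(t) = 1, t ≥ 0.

8/27

The open loop has no poles at the origin → type 0 system.
K_p = lim_{s→0} G(s) = 4·19 / (4·8) = 2.375.
e_ss = 1/(1 + K_p) = 1/3.375 = 8/27.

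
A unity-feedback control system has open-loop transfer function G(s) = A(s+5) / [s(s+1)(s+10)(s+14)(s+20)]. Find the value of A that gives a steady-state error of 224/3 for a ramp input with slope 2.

15

The open loop has one pole at the origin → type 1 system.
K_v = lim_{s→0} s·G(s) = A·5 / (1·10·14·20) = (1/560)·A.
e_ss = 2/K_v = 224/3 ⇒ K_v = 3/112 ⇒ A = (3/112)/(1/560) = 15.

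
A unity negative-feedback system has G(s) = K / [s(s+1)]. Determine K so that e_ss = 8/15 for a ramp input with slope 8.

15

System type = 1 (one pole at s=0).
K_v = lim_{s→0} s·G(s) = K / (1) = 1·K.
e_ss = 8/K_v = 8/15 ⇒ K_v = 15 ⇒ K = 15/1 = 15.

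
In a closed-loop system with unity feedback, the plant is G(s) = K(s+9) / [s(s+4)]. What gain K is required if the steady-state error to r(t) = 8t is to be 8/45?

20

G(s) has one factor of s in the denominator, so the system is type 1.
K_v = lim_{s→0} s·G(s) = K·9 / (4) = 2.25·K.
e_ss = 8/K_v = 8/45 ⇒ K_v = 45 ⇒ K = 45/2.25 = 20.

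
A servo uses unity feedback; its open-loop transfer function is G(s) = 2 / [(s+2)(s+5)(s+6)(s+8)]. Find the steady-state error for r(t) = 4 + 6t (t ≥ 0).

The open loop has no poles at the origin → type 0 system. By superposition:
  • 4: e_ss = 4/(1+K_p) with K_p=1/240 → 960/241.
  • 6t: a type-0 system cannot track it, e_ss → ∞.
The unbounded component dominates.

infinity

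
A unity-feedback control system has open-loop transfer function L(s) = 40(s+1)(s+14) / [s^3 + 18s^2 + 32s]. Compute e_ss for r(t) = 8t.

The denominator has no term below 32s — 1 pole at s=0, type 1.
K_v = lim_{s→0} s·L(s) = 40·1·14 / 32 = 17.5.
e_ss = 8/K_v = 8/17.5 = 16/35.

16/35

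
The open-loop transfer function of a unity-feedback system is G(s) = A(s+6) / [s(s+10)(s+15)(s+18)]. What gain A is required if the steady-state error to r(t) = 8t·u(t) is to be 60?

One free integrator in G(s): this is a type 1 system.
K_v = lim_{s→0} s·G(s) = A·6 / (10·15·18) = (1/450)·A.
e_ss = 8/K_v = 60 ⇒ K_v = 2/15 ⇒ A = (2/15)/(1/450) = 60.

60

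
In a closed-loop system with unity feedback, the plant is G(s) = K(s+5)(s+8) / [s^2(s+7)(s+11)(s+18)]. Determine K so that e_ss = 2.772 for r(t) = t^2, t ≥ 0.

G(s) has two factors of s in the denominator, so the system is type 2.
K_a = lim_{s→0} s^2·G(s) = K·5·8 / (7·11·18) = (20/693)·K.
e_ss = 2/K_a = 2.772 ⇒ K_a = 500/693 ⇒ K = (500/693)/(20/693) = 25.

25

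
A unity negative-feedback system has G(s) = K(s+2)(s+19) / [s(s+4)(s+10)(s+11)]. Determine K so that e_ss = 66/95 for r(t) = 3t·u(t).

50

G(s) has one factor of s in the denominator, so the system is type 1.
K_v = lim_{s→0} s·G(s) = K·2·19 / (4·10·11) = (19/220)·K.
e_ss = 3/K_v = 66/95 ⇒ K_v = 95/22 ⇒ K = (95/22)/(19/220) = 50.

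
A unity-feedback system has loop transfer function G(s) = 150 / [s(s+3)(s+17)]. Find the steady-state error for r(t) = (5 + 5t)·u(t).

1.7

One free integrator in G(s): this is a type 1 system. Taking each input component in turn:
  • 5: tracked with zero error.
  • 5t: e_ss = 5/K_v with K_v=50/17 → 1.7.
Total e_ss = 1.7.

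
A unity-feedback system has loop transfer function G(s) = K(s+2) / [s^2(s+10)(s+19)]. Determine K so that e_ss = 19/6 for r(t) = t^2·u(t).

Two free integrators in G(s): this is a type 2 system.
K_a = lim_{s→0} s^2·G(s) = K·2 / (10·19) = (1/95)·K.
e_ss = 2/K_a = 19/6 ⇒ K_a = 12/19 ⇒ K = (12/19)/(1/95) = 60.

60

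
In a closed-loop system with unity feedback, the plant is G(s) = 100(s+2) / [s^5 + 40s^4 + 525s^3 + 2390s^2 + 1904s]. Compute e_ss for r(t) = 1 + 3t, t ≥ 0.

Factoring s from the denominator leaves a polynomial with constant term 1904, so the system is type 1. Taking each input component in turn:
  • 1: tracked with zero error.
  • 3t: e_ss = 3/K_v with K_v=25/238 → 28.56.
Total e_ss = 28.56.

28.56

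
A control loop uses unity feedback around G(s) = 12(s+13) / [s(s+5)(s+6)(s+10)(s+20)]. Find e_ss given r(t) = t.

G(s) has one factor of s in the denominator, so the system is type 1.
K_v = lim_{s→0} s·G(s) = 12·13 / (5·6·10·20) = 0.026.
e_ss = 1/K_v = 1/0.026 = 500/13.

500/13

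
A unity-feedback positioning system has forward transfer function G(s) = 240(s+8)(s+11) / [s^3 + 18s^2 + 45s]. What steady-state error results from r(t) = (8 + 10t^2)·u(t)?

infinity

Factoring s from the denominator leaves a polynomial with constant term 45, so the system is type 1. Taking each input component in turn:
  • 8: tracked with zero error.
  • 10t^2: a type-1 system cannot track it, e_ss → ∞.
The unbounded component dominates.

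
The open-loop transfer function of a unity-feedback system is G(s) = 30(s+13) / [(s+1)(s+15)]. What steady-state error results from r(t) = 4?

No free integrators in G(s): this is a type 0 system.
K_p = lim_{s→0} G(s) = 30·13 / (1·15) = 26.
e_ss = 4/(1 + K_p) = 4/27.

4/27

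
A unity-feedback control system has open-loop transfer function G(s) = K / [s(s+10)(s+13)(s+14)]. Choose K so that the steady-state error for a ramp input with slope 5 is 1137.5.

8

The open loop has one pole at the origin → type 1 system.
K_v = lim_{s→0} s·G(s) = K / (10·13·14) = (1/1820)·K.
e_ss = 5/K_v = 1137.5 ⇒ K_v = 2/455 ⇒ K = (2/455)/(1/1820) = 8.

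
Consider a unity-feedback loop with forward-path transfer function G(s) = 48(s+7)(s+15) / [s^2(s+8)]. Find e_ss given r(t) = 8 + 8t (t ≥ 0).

0

System type = 2 (two poles at s=0). Taking each input component in turn:
  • 8: tracked with zero error.
  • 8t: tracked with zero error.
Total e_ss = 0.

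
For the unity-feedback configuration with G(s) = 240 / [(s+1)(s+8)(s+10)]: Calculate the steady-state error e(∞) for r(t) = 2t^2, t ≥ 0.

infinity

The open loop has no poles at the origin → type 0 system.
For a type-0 system K_a = 0, so e_ss to a parabolic input is unbounded.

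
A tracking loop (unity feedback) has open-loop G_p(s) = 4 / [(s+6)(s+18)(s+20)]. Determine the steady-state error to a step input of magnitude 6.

3240/541

The open loop has no poles at the origin → type 0 system.
K_p = lim_{s→0} G_p(s) = 4 / (6·18·20) = 1/540.
e_ss = 6/(1 + K_p) = 6/(541/540) = 3240/541.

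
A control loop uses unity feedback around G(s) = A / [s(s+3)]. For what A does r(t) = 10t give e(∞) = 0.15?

G(s) has one factor of s in the denominator, so the system is type 1.
K_v = lim_{s→0} s·G(s) = A / (3) = (1/3)·A.
e_ss = 10/K_v = 0.15 ⇒ K_v = 200/3 ⇒ A = (200/3)/(1/3) = 200.

200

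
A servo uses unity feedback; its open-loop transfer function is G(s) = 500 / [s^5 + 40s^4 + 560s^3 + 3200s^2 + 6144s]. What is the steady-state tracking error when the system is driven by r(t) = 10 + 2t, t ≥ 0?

Factoring s from the denominator leaves a polynomial with constant term 6144, so the system is type 1. By superposition:
  • 10: tracked with zero error.
  • 2t: e_ss = 2/K_v with K_v=125/1536 → 24.576.
Total e_ss = 24.576.

24.576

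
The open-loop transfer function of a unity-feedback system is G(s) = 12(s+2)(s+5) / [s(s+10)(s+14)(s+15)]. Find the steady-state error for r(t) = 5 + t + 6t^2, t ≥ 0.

infinity

The open loop has one pole at the origin → type 1 system. By superposition:
  • 5: tracked with zero error.
  • t: e_ss = 1/K_v with K_v=2/35 → 17.5.
  • 6t^2: a type-1 system cannot track it, e_ss → ∞.
The unbounded component dominates.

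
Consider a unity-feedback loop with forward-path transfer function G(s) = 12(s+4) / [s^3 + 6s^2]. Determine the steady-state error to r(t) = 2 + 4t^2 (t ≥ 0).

The denominator has no term below 6s^2 — 2 poles at s=0, type 2. By superposition:
  • 2: tracked with zero error.
  • 4t^2: e_ss = 8/K_a with K_a=8 → 1.
Total e_ss = 1.

1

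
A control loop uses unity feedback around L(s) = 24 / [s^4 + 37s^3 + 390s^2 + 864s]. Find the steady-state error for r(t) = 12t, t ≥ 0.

The denominator has no term below 864s — 1 pole at s=0, type 1.
K_v = lim_{s→0} s·L(s) = 24 / 864 = 1/36.
e_ss = 12/K_v = 12/(1/36) = 432.

432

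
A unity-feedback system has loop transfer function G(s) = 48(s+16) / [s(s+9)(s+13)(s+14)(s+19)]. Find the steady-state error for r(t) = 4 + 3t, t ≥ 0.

15561/128

The open loop has one pole at the origin → type 1 system. Treating each term separately:
  • 4: tracked with zero error.
  • 3t: e_ss = 3/K_v with K_v=128/5187 → 15561/128.
Total e_ss = 15561/128.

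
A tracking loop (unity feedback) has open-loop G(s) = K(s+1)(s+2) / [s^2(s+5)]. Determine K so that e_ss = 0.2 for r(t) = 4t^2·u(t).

100

System type = 2 (two poles at s=0).
K_a = lim_{s→0} s^2·G(s) = K·1·2 / (5) = 0.4·K.
e_ss = 8/K_a = 0.2 ⇒ K_a = 40 ⇒ K = 40/0.4 = 100.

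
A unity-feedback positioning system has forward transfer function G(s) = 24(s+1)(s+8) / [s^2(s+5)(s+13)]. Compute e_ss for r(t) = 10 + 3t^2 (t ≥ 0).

System type = 2 (two poles at s=0). Treating each term separately:
  • 10: tracked with zero error.
  • 3t^2: e_ss = 6/K_a with K_a=192/65 → 65/32.
Total e_ss = 65/32.

65/32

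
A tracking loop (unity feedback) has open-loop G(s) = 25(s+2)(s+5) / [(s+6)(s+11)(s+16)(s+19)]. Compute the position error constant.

125/10032

The open loop has no poles at the origin → type 0 system.
K_p = lim_{s→0} G(s) = 25·2·5 / (6·11·16·19) = 125/10032.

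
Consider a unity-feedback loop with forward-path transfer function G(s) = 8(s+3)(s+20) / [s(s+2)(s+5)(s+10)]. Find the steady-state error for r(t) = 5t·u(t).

The open loop has one pole at the origin → type 1 system.
K_v = lim_{s→0} s·G(s) = 8·3·20 / (2·5·10) = 4.8.
e_ss = 5/K_v = 5/4.8 = 25/24.

25/24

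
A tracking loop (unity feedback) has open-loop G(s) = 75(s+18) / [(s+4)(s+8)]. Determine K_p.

42.1875

G(s) has no factors of s in the denominator, so the system is type 0.
K_p = lim_{s→0} G(s) = 75·18 / (4·8) = 42.1875.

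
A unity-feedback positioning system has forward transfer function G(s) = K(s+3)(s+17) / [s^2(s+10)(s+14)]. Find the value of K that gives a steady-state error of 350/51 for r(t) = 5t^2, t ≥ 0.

4

Two free integrators in G(s): this is a type 2 system.
K_a = lim_{s→0} s^2·G(s) = K·3·17 / (10·14) = (51/140)·K.
e_ss = 10/K_a = 350/51 ⇒ K_a = 51/35 ⇒ K = (51/35)/(51/140) = 4.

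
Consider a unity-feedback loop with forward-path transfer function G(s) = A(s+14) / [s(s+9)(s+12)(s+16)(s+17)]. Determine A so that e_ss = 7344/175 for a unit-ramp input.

50

System type = 1 (one pole at s=0).
K_v = lim_{s→0} s·G(s) = A·14 / (9·12·16·17) = (7/14688)·A.
e_ss = 1/K_v = 7344/175 ⇒ K_v = 175/7344 ⇒ A = (175/7344)/(7/14688) = 50.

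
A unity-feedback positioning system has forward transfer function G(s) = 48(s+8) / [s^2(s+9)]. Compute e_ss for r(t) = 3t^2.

The open loop has two poles at the origin → type 2 system.
K_a = lim_{s→0} s^2·G(s) = 48·8 / (9) = 128/3.
r(t) = 3t^2 gives R(s) = 6/s^3.
e_ss = 6/K_a = 6/(128/3) = 9/64.

9/64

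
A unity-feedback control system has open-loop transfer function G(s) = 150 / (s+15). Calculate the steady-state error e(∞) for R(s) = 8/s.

8/11

G(s) has no factors of s in the denominator, so the system is type 0.
K_p = lim_{s→0} G(s) = 150 / (15) = 10.
e_ss = 8/(1 + K_p) = 8/11.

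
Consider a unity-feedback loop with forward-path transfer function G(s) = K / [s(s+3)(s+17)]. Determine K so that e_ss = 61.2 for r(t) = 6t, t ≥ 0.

The open loop has one pole at the origin → type 1 system.
K_v = lim_{s→0} s·G(s) = K / (3·17) = (1/51)·K.
e_ss = 6/K_v = 61.2 ⇒ K_v = 5/51 ⇒ K = (5/51)/(1/51) = 5.

5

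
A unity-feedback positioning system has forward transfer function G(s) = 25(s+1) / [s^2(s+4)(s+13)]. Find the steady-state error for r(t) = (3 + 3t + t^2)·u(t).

4.16

System type = 2 (two poles at s=0). By superposition:
  • 3: tracked with zero error.
  • 3t: tracked with zero error.
  • t^2: e_ss = 2/K_a with K_a=25/52 → 4.16.
Total e_ss = 4.16.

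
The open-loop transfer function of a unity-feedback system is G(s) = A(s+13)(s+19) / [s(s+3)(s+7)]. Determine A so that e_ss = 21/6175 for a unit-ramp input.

25

The open loop has one pole at the origin → type 1 system.
K_v = lim_{s→0} s·G(s) = A·13·19 / (3·7) = (247/21)·A.
e_ss = 1/K_v = 21/6175 ⇒ K_v = 6175/21 ⇒ A = (6175/21)/(247/21) = 25.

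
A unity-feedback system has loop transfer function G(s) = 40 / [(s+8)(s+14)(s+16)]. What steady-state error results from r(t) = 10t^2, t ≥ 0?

infinity

G(s) has no factors of s in the denominator, so the system is type 0.
K_a = lim_{s→0} s^2·G(s) = 0; the steady-state error to this parabolic input grows without bound.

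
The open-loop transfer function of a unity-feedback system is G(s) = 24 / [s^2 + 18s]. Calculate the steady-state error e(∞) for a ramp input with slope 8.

6

Factoring s from the denominator leaves a polynomial with constant term 18, so the system is type 1.
K_v = lim_{s→0} s·G(s) = 24 / 18 = 4/3.
e_ss = 8/K_v = 8/(4/3) = 6.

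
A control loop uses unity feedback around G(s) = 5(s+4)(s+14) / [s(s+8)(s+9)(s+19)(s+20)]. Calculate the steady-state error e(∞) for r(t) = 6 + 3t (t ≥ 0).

2052/7

The open loop has one pole at the origin → type 1 system. Taking each input component in turn:
  • 6: tracked with zero error.
  • 3t: e_ss = 3/K_v with K_v=7/684 → 2052/7.
Total e_ss = 2052/7.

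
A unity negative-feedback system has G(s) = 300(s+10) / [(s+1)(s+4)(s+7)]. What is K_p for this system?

No free integrators in G(s): this is a type 0 system.
K_p = lim_{s→0} G(s) = 300·10 / (1·4·7) = 750/7.

750/7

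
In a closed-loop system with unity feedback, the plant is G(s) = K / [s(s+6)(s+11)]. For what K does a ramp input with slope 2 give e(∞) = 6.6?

20

System type = 1 (one pole at s=0).
K_v = lim_{s→0} s·G(s) = K / (6·11) = (1/66)·K.
e_ss = 2/K_v = 6.6 ⇒ K_v = 10/33 ⇒ K = (10/33)/(1/66) = 20.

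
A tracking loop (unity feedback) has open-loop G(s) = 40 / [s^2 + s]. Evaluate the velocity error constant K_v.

40

The denominator has no term below s — 1 pole at s=0, type 1.
K_v = lim_{s→0} s·G(s) = 40 / 1 = 40.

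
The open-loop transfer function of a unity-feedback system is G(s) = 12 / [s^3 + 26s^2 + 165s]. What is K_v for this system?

The denominator has no term below 165s — 1 pole at s=0, type 1.
K_v = lim_{s→0} s·G(s) = 12 / 165 = 4/55.

4/55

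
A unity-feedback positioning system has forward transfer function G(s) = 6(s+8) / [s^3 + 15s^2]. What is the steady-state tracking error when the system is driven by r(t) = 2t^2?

1.25

Factoring s^2 from the denominator leaves a polynomial with constant term 15, so the system is type 2.
K_a = lim_{s→0} s^2·G(s) = 6·8 / 15 = 3.2.
r(t) = 2t^2 gives R(s) = 4/s^3.
e_ss = 4/K_a = 4/3.2 = 1.25.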